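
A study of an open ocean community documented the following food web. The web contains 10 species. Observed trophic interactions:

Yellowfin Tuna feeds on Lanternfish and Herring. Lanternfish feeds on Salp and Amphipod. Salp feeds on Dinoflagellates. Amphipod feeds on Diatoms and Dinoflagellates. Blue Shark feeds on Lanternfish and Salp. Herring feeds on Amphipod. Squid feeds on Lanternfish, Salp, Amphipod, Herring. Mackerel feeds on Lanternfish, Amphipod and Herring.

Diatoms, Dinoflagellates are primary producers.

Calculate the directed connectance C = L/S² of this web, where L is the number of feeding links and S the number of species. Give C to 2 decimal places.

C = 0.17

The web has S = 10 species and L = 17 feeding links.
C = L / S² = 17 / 100 = 0.1700 ≈ 0.17.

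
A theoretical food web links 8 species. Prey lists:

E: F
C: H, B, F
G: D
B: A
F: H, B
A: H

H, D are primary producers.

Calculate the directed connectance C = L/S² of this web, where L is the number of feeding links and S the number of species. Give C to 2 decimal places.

C = 0.14

The web has S = 8 species and L = 9 feeding links.
C = L / S² = 9 / 64 = 0.1406 ≈ 0.14.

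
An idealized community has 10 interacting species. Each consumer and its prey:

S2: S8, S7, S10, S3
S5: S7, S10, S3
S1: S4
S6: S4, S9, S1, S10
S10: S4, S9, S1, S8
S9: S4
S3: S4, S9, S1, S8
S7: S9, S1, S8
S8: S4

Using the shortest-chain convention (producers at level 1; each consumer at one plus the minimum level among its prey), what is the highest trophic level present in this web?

Producers (level 1): S4.
Following each consumer down to its lowest-level prey: S4 → S9 → S7 (levels 1 through 3).
All prey of S7 (S9 2, S1 2, S8 2) are at level 2 or above, so S7 is at level 1 + 2 = 3.
Every consumer has at least one prey at level 2 or below, so none exceeds level 3.

3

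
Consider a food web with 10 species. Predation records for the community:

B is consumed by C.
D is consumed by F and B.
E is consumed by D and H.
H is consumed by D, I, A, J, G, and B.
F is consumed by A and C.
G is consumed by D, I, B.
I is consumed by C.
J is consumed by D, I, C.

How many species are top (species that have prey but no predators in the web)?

2

Top species (has prey, but nothing eats it): C, A.
Count: 2.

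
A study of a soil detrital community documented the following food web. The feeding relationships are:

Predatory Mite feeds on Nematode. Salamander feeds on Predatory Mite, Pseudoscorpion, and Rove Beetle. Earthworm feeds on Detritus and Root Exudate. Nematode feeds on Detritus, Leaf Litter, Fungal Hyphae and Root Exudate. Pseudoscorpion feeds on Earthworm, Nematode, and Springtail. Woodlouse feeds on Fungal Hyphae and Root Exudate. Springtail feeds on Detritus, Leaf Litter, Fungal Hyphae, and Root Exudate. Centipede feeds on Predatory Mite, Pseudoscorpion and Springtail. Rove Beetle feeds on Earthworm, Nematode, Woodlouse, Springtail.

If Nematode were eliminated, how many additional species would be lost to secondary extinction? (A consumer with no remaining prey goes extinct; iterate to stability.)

1

Remove Nematode.
Round 1: Predatory Mite (all prey gone) → extinct.
No further losses. Total secondary extinctions: 1.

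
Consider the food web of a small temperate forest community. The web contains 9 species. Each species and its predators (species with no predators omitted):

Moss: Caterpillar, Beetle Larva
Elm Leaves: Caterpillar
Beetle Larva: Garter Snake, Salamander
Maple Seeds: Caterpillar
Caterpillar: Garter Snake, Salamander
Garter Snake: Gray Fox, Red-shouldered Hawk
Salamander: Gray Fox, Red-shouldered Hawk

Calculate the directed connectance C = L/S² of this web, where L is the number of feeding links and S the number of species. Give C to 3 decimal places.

The web has S = 9 species and L = 12 feeding links.
C = L / S² = 12 / 81 = 0.1481 ≈ 0.148.

C = 0.148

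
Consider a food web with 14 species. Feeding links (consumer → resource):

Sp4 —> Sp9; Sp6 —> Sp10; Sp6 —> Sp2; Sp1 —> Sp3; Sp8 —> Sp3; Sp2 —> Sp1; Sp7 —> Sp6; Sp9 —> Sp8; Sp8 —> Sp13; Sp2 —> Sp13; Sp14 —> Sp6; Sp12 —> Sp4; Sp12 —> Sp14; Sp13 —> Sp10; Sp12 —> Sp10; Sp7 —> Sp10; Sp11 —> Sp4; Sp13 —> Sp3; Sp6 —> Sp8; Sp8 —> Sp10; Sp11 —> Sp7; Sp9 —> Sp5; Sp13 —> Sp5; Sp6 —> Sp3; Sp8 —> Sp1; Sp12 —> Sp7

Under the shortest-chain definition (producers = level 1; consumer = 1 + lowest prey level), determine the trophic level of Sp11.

Trophic level 3

Sp10 is a producer → level 1.
Sp7 eats Sp10 → level 2.
Sp11 eats Sp7 → level 3.
No prey of Sp11 is below level 2, so 3 is the minimum.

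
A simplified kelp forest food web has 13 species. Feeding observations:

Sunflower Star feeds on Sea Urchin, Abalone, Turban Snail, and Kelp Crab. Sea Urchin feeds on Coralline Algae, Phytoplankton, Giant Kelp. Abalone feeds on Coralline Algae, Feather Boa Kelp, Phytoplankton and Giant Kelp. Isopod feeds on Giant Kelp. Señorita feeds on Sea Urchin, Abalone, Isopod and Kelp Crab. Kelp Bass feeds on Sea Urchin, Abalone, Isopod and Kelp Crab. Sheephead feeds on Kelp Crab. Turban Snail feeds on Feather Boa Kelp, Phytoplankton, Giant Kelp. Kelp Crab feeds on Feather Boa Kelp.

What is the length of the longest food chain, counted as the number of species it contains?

One longest chain: Giant Kelp → Isopod → Señorita.
It has 3 species and 2 links.

3 species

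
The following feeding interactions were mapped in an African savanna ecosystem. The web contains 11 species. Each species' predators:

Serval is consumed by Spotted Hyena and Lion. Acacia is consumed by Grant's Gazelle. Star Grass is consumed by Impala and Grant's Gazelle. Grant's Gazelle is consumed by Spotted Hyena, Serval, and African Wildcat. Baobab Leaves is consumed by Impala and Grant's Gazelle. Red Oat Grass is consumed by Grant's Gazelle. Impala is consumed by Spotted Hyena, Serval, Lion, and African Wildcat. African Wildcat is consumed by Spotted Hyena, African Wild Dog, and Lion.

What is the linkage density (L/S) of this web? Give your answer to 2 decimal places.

There are L = 18 links among S = 11 species.
L/S = 18/11 = 1.6364 ≈ 1.64.

L/S = 1.64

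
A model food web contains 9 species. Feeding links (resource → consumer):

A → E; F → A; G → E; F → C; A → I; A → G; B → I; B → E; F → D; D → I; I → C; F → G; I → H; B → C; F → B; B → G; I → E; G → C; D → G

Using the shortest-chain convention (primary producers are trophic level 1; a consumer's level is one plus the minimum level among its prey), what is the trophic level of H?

Trophic level 4

F is a producer → level 1.
B eats F → level 2.
I eats B → level 3.
H eats I → level 4.
No prey of H is below level 3, so 4 is the minimum.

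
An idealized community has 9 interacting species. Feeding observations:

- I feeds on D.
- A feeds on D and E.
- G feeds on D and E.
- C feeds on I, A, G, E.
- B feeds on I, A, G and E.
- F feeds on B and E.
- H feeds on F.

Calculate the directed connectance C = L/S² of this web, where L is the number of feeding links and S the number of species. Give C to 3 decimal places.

The web has S = 9 species and L = 16 feeding links.
C = L / S² = 16 / 81 = 0.1975 ≈ 0.198.

C = 0.198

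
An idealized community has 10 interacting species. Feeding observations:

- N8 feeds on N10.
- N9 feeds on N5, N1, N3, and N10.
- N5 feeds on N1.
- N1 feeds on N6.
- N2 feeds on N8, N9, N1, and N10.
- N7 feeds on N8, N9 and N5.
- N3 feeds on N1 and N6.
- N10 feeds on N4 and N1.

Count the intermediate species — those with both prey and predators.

6

Intermediate species (has both prey and predators): N1, N5, N10, N3, N8, N9.
Count: 6.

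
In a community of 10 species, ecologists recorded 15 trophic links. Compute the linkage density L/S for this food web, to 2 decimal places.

L/S = 1.50

There are L = 15 links among S = 10 species.
L/S = 15/10 = 1.5000 ≈ 1.50.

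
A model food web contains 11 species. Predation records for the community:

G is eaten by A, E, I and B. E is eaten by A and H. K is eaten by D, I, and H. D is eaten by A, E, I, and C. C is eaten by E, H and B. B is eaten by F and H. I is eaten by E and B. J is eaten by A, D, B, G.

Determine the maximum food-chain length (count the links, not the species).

4 links

One longest chain: K → D → C → B → H.
It has 5 species and 4 links.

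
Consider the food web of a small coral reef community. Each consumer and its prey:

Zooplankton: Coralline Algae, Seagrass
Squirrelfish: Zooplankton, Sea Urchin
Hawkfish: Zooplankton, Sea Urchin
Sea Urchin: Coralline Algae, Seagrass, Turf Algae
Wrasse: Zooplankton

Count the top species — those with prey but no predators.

Top species (has prey, but nothing eats it): Wrasse, Hawkfish, Squirrelfish.
Count: 3.

3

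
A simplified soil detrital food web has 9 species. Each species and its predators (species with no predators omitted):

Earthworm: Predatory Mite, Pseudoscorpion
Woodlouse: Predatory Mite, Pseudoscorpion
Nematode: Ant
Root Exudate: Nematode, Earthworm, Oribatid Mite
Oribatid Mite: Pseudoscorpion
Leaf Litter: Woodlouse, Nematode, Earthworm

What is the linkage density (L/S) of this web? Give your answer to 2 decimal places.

There are L = 12 links among S = 9 species.
L/S = 12/9 = 1.3333 ≈ 1.33.

L/S = 1.33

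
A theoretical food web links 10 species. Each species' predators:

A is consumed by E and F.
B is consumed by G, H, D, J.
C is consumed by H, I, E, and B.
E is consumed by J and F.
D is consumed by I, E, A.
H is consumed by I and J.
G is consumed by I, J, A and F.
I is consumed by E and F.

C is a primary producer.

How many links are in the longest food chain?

One longest chain: C → B → G → I → E → J.
It has 6 species and 5 links.

5 links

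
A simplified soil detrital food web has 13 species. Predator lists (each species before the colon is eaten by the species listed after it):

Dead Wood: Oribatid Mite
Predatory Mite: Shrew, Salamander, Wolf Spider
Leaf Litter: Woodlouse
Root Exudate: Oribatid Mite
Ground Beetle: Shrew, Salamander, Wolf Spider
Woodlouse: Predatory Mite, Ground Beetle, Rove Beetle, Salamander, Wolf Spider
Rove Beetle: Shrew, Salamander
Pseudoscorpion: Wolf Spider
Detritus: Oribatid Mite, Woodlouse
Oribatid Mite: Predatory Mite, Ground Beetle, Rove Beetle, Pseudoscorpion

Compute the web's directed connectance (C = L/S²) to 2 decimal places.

C = 0.14

The web has S = 13 species and L = 23 feeding links.
C = L / S² = 23 / 169 = 0.1361 ≈ 0.14.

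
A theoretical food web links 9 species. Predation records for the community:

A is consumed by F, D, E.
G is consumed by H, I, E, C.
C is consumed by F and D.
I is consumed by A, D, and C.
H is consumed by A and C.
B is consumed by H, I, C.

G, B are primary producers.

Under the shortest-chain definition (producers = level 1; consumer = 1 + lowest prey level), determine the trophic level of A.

G is a producer → level 1.
I eats G → level 2.
A eats I → level 3.
No prey of A is below level 2, so 3 is the minimum.

Trophic level 3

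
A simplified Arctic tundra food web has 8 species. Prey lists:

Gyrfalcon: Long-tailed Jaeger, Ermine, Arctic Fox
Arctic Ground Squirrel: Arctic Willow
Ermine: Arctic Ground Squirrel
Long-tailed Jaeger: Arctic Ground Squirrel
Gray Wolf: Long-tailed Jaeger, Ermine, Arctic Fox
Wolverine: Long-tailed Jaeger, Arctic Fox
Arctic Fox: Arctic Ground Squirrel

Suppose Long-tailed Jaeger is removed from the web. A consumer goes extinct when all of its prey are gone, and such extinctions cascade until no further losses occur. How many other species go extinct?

Remove Long-tailed Jaeger.
Every predator of it retains at least one other prey: Gyrfalcon still has Ermine, Arctic Fox; Wolverine still has Arctic Fox; Gray Wolf still has Ermine, Arctic Fox.
No consumer loses all prey, so no secondary extinctions occur.

0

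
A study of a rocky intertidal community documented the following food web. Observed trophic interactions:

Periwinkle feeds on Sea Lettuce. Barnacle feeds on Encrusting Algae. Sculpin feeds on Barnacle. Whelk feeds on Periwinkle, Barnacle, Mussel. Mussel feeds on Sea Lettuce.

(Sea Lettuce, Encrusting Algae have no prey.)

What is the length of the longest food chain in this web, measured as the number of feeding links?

2 links

One longest chain: Sea Lettuce → Periwinkle → Whelk.
It has 3 species and 2 links.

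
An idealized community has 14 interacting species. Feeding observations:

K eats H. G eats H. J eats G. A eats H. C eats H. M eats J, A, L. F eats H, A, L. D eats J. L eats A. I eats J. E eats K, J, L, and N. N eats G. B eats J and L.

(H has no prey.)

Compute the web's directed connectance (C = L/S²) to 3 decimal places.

The web has S = 14 species and L = 21 feeding links.
C = L / S² = 21 / 196 = 0.1071 ≈ 0.107.

C = 0.107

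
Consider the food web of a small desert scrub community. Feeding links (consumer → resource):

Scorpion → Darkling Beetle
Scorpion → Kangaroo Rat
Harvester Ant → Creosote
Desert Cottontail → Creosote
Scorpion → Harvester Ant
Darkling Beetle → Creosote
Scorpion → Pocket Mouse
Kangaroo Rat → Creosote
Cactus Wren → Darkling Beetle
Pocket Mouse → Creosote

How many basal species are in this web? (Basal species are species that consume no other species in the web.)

Basal species (no prey listed): Creosote.
Count: 1.

1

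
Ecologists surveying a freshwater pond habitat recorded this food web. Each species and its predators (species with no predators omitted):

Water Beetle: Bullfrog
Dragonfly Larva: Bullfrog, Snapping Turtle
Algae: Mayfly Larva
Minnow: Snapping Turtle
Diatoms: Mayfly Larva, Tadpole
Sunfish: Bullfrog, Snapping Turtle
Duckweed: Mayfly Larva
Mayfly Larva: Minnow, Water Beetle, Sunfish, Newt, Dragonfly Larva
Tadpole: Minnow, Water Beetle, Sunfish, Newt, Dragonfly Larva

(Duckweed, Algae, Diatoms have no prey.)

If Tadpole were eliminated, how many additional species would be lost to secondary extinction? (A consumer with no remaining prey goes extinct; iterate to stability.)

Remove Tadpole.
Every predator of it retains at least one other prey: Minnow still has Mayfly Larva; Water Beetle still has Mayfly Larva; Sunfish still has Mayfly Larva; Newt still has Mayfly Larva; Dragonfly Larva still has Mayfly Larva.
No consumer loses all prey, so no secondary extinctions occur.

0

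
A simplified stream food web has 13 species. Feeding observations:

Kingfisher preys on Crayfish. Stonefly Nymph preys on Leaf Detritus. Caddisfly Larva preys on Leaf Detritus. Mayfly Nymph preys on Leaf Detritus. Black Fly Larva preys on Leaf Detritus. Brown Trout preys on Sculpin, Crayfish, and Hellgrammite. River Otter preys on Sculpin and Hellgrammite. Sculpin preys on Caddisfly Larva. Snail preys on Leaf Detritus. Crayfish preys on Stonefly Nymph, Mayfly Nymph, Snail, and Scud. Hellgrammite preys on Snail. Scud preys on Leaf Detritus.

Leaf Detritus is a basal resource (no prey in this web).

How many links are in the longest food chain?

One longest chain: Leaf Detritus → Snail → Hellgrammite → River Otter.
It has 4 species and 3 links.

3 links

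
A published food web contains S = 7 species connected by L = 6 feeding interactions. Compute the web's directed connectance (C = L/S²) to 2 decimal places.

C = 0.12

The web has S = 7 species and L = 6 feeding links.
C = L / S² = 6 / 49 = 0.1224 ≈ 0.12.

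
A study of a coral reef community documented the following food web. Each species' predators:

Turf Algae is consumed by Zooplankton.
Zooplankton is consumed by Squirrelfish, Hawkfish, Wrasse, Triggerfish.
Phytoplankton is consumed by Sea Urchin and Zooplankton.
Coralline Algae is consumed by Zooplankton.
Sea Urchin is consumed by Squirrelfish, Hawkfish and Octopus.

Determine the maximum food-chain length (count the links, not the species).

One longest chain: Coralline Algae → Zooplankton → Squirrelfish.
It has 3 species and 2 links.

2 links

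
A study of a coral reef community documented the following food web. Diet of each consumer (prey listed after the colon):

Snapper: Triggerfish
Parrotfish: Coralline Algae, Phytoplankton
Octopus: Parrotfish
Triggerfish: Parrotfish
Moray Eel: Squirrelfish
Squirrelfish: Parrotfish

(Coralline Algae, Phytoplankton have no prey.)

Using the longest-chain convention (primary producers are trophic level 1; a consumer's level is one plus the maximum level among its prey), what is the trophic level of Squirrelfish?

Trophic level 3

Coralline Algae is a producer → level 1.
Parrotfish eats Coralline Algae (level 1); other prey at levels: Phytoplankton 1 → level 2.
Squirrelfish eats Parrotfish → level 3.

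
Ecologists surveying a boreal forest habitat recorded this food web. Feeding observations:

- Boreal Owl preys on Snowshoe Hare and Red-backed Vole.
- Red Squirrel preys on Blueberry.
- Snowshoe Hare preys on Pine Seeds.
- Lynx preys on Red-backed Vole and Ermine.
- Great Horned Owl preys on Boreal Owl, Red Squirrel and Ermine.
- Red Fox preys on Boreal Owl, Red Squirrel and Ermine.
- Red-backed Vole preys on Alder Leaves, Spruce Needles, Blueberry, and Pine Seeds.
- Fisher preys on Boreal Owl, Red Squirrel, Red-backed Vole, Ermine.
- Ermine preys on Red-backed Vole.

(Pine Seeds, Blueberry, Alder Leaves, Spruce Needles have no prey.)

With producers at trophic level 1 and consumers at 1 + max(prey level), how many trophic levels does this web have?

4

Producers (level 1): Pine Seeds, Blueberry, Alder Leaves, Spruce Needles.
Pine Seeds → Red-backed Vole → Boreal Owl → Fisher gives Fisher level 4.
No species has a prey at level 4, so no species reaches level 5.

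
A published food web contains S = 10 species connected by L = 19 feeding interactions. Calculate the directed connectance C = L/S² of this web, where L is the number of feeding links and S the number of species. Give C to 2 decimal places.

The web has S = 10 species and L = 19 feeding links.
C = L / S² = 19 / 100 = 0.1900 ≈ 0.19.

C = 0.19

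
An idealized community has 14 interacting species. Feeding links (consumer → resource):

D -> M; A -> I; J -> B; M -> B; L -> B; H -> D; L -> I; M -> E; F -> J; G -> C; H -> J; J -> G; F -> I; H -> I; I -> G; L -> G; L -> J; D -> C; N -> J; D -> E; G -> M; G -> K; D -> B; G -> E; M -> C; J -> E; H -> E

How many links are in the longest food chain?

One longest chain: C → M → G → I → A.
It has 5 species and 4 links.

4 links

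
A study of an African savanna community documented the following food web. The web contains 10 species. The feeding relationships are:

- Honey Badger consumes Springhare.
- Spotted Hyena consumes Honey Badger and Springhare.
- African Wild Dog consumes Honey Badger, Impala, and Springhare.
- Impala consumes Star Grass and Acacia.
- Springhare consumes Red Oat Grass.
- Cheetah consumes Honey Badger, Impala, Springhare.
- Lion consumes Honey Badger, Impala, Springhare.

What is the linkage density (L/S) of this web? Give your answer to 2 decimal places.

L/S = 1.50

There are L = 15 links among S = 10 species.
L/S = 15/10 = 1.5000 ≈ 1.50.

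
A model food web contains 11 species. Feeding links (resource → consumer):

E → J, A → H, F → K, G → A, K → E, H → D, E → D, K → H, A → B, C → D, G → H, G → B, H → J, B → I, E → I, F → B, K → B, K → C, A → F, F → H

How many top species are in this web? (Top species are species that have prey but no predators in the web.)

Top species (has prey, but nothing eats it): D, J, I.
Count: 3.

3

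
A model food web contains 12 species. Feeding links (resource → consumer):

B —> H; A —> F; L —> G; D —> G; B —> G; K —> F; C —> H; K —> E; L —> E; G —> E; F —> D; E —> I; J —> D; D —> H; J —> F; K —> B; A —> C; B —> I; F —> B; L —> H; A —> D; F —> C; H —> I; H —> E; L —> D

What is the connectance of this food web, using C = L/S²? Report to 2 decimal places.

The web has S = 12 species and L = 25 feeding links.
C = L / S² = 25 / 144 = 0.1736 ≈ 0.17.

C = 0.17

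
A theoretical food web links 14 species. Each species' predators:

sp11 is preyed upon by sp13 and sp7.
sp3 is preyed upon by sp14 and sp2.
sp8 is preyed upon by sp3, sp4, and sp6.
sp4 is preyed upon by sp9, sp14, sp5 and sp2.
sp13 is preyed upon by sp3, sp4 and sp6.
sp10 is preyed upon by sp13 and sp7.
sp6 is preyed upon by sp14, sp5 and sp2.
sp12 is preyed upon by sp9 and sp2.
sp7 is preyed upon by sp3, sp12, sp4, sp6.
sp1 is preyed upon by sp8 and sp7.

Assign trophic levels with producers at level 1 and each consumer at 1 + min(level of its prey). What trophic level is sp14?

sp1 is a producer → level 1.
sp8 eats sp1 → level 2.
sp3 eats sp8 → level 3.
sp14 eats sp3 → level 4.
No prey of sp14 is below level 3, so 4 is the minimum.

Trophic level 4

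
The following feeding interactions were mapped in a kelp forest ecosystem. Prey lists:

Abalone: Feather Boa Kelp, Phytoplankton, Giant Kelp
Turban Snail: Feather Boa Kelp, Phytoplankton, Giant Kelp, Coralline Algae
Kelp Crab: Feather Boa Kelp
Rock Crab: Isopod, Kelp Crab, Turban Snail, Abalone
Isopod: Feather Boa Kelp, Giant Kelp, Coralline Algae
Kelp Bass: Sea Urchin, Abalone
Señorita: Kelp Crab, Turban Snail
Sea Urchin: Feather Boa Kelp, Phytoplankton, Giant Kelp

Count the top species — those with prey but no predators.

3

Top species (has prey, but nothing eats it): Kelp Bass, Rock Crab, Señorita.
Count: 3.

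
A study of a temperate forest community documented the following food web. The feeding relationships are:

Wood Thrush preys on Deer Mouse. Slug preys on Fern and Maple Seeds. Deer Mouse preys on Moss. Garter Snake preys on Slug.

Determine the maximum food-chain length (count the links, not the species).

2 links

One longest chain: Moss → Deer Mouse → Wood Thrush.
It has 3 species and 2 links.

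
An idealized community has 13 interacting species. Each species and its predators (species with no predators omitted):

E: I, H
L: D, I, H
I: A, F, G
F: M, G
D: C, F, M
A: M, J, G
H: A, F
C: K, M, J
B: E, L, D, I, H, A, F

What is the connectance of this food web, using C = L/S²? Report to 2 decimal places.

C = 0.17

The web has S = 13 species and L = 28 feeding links.
C = L / S² = 28 / 169 = 0.1657 ≈ 0.17.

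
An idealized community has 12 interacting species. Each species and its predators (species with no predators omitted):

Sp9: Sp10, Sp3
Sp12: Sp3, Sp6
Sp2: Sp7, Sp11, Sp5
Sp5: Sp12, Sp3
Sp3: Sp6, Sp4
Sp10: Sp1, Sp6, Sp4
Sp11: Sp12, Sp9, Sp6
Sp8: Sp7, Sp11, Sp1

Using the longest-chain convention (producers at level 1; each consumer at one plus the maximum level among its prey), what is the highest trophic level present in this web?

Producers (level 1): Sp8, Sp2.
Sp8 → Sp11 → Sp12 → Sp3 → Sp4 gives Sp4 level 5.
No species has a prey at level 5, so no species reaches level 6.

5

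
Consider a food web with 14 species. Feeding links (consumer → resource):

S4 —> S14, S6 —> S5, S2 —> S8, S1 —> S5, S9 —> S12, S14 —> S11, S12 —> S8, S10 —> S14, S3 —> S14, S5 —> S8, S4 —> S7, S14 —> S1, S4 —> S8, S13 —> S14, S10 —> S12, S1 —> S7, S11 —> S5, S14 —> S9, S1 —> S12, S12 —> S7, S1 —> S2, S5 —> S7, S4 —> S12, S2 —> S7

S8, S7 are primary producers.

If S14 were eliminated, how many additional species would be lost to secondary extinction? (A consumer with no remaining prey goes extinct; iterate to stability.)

Remove S14.
Round 1: S3 (all prey gone), S13 (all prey gone) → extinct.
No further losses. Total secondary extinctions: 2.

2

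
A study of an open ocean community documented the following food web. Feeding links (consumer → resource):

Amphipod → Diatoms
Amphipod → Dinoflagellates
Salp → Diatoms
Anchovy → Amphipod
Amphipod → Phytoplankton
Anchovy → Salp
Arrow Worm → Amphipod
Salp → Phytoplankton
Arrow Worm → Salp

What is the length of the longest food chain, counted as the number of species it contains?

One longest chain: Phytoplankton → Salp → Anchovy.
It has 3 species and 2 links.

3 species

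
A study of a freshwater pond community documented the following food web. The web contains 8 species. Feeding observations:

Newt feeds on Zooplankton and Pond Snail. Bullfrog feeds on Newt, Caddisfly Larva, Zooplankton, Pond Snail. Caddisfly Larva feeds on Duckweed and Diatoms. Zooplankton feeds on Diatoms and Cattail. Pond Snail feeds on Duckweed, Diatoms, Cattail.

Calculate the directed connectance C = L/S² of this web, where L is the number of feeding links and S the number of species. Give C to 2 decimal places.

C = 0.20

The web has S = 8 species and L = 13 feeding links.
C = L / S² = 13 / 64 = 0.2031 ≈ 0.20.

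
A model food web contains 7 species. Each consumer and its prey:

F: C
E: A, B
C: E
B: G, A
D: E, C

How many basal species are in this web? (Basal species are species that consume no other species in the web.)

Basal species (no prey listed): G, A.
Count: 2.

2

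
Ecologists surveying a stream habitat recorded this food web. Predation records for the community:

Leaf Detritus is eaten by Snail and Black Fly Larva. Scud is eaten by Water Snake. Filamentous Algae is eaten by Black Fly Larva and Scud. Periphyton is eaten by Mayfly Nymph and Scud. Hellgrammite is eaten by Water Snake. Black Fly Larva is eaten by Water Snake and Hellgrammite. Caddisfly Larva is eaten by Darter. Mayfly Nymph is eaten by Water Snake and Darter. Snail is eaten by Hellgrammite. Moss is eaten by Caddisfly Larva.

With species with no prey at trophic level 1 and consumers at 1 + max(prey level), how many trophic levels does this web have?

4

Basal resources (level 1): Filamentous Algae, Moss, Periphyton, Leaf Detritus.
Leaf Detritus → Snail → Hellgrammite → Water Snake gives Water Snake level 4.
No species has a prey at level 4, so no species reaches level 5.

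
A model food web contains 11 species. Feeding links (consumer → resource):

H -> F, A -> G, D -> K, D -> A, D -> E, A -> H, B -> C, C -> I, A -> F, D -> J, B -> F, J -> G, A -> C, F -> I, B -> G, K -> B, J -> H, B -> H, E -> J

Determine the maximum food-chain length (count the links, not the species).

One longest chain: I → F → H → J → E → D.
It has 6 species and 5 links.

5 links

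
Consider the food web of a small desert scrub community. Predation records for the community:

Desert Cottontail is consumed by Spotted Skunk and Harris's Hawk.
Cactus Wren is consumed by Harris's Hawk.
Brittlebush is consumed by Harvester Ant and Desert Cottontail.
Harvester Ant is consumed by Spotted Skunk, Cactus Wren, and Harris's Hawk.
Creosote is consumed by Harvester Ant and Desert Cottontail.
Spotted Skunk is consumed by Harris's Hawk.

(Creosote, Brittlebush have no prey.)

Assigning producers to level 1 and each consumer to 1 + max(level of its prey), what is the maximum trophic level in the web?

4

Producers (level 1): Creosote, Brittlebush.
Creosote → Harvester Ant → Spotted Skunk → Harris's Hawk gives Harris's Hawk level 4.
No species has a prey at level 4, so no species reaches level 5.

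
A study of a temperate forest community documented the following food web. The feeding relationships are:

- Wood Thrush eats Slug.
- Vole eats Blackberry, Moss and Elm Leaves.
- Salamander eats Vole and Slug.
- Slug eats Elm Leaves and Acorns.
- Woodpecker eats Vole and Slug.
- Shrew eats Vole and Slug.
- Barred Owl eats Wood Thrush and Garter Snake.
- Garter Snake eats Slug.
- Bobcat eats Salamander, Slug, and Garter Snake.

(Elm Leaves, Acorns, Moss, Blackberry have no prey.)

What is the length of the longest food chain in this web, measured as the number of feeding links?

3 links

One longest chain: Elm Leaves → Slug → Wood Thrush → Barred Owl.
It has 4 species and 3 links.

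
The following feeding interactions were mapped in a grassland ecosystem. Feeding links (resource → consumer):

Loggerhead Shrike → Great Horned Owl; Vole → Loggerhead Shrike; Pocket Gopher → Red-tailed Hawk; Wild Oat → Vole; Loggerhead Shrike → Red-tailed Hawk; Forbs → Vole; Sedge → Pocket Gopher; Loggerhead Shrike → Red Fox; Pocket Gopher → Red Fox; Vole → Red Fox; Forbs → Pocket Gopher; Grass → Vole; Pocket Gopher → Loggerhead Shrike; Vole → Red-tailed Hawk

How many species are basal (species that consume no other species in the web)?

Basal species (no prey listed): Forbs, Grass, Wild Oat, Sedge.
Count: 4.

4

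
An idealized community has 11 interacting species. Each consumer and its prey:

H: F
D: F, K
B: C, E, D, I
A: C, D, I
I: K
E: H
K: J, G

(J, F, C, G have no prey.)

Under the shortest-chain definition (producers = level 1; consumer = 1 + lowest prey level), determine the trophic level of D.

F is a producer → level 1.
D eats F → level 2.

Trophic level 2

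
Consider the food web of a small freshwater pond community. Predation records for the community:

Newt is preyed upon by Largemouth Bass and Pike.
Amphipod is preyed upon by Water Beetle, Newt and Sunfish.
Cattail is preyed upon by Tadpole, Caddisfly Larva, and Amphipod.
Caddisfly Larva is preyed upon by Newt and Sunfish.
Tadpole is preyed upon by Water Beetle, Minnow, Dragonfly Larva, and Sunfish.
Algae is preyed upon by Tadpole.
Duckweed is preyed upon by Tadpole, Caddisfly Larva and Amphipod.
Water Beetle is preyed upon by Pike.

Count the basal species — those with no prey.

3

Basal species (no prey listed): Duckweed, Cattail, Algae.
Count: 3.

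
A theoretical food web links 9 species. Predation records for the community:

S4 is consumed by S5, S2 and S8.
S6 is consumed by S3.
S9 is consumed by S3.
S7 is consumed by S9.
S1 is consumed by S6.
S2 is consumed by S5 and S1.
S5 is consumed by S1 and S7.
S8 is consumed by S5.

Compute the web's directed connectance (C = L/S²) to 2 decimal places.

The web has S = 9 species and L = 12 feeding links.
C = L / S² = 12 / 81 = 0.1481 ≈ 0.15.

C = 0.15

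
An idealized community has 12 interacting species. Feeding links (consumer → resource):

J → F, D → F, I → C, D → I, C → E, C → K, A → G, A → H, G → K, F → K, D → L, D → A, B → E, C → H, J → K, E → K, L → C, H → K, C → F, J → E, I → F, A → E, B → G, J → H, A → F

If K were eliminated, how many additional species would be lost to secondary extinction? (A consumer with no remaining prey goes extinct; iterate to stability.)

Remove K.
Round 1: H (all prey gone), E (all prey gone), G (all prey gone), F (all prey gone) → extinct.
Round 2: A (all prey gone), J (all prey gone), B (all prey gone), C (all prey gone) → extinct.
Round 3: L (all prey gone), I (all prey gone) → extinct.
Round 4: D (all prey gone) → extinct.
No further losses. Total secondary extinctions: 11.

11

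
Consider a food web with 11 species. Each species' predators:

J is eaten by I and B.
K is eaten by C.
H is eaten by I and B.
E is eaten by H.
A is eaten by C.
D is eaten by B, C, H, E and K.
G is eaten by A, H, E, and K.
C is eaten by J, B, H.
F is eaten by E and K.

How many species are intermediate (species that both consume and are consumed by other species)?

Intermediate species (has both prey and predators): A, K, E, C, H, J.
Count: 6.

6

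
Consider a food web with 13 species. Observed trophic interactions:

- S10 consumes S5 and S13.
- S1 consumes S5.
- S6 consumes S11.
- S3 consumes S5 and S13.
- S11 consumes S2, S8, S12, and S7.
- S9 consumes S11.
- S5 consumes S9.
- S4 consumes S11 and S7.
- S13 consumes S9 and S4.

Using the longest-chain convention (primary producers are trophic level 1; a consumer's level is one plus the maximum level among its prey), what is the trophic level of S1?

Trophic level 5

S12 is a producer → level 1.
S11 eats S12 (level 1); other prey at levels: S8 1, S7 1, S2 1 → level 2.
S9 eats S11 → level 3.
S5 eats S9 → level 4.
S1 eats S5 → level 5.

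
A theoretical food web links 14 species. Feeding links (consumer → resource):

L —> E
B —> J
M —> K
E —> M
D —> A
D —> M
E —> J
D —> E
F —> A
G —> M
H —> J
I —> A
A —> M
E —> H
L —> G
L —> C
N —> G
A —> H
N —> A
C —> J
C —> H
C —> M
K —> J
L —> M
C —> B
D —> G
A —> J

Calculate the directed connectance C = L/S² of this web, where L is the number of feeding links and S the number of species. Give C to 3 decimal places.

C = 0.138

The web has S = 14 species and L = 27 feeding links.
C = L / S² = 27 / 196 = 0.1378 ≈ 0.138.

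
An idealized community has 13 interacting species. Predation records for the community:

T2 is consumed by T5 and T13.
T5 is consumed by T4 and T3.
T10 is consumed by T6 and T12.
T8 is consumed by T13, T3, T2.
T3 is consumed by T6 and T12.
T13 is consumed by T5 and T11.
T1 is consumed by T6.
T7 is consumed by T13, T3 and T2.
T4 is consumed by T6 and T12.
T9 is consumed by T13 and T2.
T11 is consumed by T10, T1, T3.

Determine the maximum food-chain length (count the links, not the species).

One longest chain: T9 → T2 → T13 → T5 → T3 → T6.
It has 6 species and 5 links.

5 links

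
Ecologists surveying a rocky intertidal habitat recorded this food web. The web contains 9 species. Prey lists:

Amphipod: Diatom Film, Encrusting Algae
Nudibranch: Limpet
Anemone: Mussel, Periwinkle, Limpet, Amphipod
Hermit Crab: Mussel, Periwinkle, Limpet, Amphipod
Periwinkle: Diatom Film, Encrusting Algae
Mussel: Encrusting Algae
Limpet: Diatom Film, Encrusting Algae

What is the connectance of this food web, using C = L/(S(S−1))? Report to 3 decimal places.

C = 0.222

The web has S = 9 species and L = 16 feeding links.
C = L / (S(S−1)) = 16 / 72 = 0.2222 ≈ 0.222.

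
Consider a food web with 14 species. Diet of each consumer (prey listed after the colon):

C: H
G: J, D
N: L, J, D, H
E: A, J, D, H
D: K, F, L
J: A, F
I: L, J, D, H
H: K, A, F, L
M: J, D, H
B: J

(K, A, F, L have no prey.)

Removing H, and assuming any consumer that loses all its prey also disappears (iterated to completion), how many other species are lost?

1

Remove H.
Round 1: C (all prey gone) → extinct.
No further losses. Total secondary extinctions: 1.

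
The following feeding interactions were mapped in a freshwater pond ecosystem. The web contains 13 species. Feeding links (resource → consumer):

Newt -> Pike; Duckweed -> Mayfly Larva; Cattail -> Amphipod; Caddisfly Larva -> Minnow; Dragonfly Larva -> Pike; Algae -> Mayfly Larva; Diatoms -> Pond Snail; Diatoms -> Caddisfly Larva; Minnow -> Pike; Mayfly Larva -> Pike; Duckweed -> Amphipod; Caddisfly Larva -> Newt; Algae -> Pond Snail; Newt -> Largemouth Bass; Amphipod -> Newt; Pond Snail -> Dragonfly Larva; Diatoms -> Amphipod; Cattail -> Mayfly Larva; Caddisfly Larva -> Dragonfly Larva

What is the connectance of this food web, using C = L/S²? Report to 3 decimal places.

C = 0.112

The web has S = 13 species and L = 19 feeding links.
C = L / S² = 19 / 169 = 0.1124 ≈ 0.112.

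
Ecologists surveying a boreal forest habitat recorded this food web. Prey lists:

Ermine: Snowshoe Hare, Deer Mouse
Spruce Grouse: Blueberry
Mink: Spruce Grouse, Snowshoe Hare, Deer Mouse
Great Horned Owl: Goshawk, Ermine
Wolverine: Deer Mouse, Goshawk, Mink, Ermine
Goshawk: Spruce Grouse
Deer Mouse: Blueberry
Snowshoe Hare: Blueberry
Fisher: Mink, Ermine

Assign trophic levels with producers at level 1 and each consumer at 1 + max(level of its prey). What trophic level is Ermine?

Blueberry is a producer → level 1.
Snowshoe Hare eats Blueberry → level 2.
Ermine eats Snowshoe Hare (level 2); other prey at levels: Deer Mouse 2 → level 3.

Trophic level 3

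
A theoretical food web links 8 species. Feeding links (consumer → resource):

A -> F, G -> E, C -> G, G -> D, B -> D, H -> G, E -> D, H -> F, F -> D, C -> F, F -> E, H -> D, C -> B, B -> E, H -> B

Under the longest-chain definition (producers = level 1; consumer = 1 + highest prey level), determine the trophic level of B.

Trophic level 3

D is a producer → level 1.
E eats D → level 2.
B eats E (level 2); other prey at levels: D 1 → level 3.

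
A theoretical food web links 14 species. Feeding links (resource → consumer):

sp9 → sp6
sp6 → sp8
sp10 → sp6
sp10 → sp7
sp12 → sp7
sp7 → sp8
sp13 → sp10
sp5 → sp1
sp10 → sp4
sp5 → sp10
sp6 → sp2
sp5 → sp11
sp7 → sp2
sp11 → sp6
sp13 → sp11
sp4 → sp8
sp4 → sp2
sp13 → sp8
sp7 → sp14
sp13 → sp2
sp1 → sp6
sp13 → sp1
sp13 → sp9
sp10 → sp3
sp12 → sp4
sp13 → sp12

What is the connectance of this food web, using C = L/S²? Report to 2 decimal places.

The web has S = 14 species and L = 26 feeding links.
C = L / S² = 26 / 196 = 0.1327 ≈ 0.13.

C = 0.13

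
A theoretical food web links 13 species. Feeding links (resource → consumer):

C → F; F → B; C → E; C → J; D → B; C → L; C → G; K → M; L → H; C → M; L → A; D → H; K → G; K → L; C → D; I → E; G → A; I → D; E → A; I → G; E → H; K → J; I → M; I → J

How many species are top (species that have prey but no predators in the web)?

5

Top species (has prey, but nothing eats it): M, J, A, B, H.
Count: 5.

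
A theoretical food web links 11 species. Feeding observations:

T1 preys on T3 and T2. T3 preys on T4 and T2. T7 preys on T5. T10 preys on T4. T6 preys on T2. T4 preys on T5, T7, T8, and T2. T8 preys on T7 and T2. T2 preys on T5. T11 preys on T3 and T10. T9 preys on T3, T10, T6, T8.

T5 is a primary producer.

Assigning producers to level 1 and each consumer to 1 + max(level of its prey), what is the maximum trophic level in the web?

Producers (level 1): T5.
T5 → T2 → T8 → T4 → T3 → T1 gives T1 level 6.
No species has a prey at level 6, so no species reaches level 7.

6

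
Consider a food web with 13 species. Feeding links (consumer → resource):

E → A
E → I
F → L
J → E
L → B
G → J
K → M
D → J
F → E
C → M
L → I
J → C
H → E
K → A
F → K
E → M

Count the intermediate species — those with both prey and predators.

5

Intermediate species (has both prey and predators): L, E, C, K, J.
Count: 5.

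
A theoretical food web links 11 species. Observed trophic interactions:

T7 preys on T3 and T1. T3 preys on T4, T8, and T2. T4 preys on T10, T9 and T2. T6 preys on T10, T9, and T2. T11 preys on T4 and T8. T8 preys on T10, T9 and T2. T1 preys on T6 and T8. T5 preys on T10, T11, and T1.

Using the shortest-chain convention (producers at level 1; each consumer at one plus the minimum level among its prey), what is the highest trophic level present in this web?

3

Producers (level 1): T10, T2, T9.
Following each consumer down to its lowest-level prey: T10 → T6 → T1 (levels 1 through 3).
All prey of T1 (T6 2, T8 2) are at level 2 or above, so T1 is at level 1 + 2 = 3.
Every consumer has at least one prey at level 2 or below, so none exceeds level 3.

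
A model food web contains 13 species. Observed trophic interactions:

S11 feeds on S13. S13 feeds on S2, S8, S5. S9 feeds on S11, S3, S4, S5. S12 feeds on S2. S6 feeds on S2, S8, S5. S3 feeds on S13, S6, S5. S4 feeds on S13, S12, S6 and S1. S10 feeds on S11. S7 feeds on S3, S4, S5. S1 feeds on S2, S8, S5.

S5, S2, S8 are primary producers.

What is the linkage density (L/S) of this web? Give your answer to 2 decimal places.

L/S = 2.00

There are L = 26 links among S = 13 species.
L/S = 26/13 = 2.0000 ≈ 2.00.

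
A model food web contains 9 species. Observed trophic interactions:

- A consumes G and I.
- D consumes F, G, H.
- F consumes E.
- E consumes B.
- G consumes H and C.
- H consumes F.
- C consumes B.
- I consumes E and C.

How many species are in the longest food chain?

6 species

One longest chain: B → E → F → H → G → D.
It has 6 species and 5 links.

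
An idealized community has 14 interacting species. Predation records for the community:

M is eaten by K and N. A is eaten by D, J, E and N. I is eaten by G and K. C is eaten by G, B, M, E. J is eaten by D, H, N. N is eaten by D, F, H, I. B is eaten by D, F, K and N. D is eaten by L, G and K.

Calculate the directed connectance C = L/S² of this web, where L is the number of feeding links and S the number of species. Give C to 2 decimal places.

C = 0.13

The web has S = 14 species and L = 26 feeding links.
C = L / S² = 26 / 196 = 0.1327 ≈ 0.13.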